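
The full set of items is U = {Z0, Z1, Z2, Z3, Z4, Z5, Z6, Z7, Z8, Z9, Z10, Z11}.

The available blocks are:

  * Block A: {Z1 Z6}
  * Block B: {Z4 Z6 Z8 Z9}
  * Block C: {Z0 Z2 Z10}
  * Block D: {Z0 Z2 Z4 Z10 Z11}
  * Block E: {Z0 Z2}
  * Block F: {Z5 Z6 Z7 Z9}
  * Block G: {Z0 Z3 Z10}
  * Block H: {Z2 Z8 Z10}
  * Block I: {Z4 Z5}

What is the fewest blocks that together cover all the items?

5

A and D and F and G and H together: A ∪ D ∪ F ∪ G ∪ H = {Z0, Z1, Z2, Z3, Z4, Z5, Z6, Z7, Z8, Z9, Z10, Z11} — every item is covered.
No 4 of the 9 blocks cover everything (all 126 combinations miss at least one item), so 5 is optimal.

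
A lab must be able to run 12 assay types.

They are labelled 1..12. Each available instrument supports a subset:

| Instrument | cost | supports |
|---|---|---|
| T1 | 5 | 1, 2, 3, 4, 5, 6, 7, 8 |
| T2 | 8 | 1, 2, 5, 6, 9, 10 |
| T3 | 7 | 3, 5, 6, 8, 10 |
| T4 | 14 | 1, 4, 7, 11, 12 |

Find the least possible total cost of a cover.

T1, T2, T4 together cover every assay (T1 ∪ T2 ∪ T4 = {1, 2, 3, 4, 5, 6, 7, 8, 9, 10, 11, 12}); total cost 5 + 8 + 14 = 27.
No covering selection has total cost below 27.

27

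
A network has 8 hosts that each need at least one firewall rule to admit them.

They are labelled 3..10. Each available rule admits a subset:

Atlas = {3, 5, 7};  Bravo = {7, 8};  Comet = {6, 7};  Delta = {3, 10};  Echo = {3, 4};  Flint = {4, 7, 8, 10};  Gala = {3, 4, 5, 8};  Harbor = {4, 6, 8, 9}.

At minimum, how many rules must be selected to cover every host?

3

Take {Flint, Gala, Harbor}. Their union is {3, 4, 5, 6, 7, 8, 9, 10}, which is all 8 hosts.
Only Harbor contains 9, so Harbor is forced; the remaining 4 hosts need at least 2 more rules (each remaining rule adds at most 3) — so at least 3 rules are needed, and 3 is optimal.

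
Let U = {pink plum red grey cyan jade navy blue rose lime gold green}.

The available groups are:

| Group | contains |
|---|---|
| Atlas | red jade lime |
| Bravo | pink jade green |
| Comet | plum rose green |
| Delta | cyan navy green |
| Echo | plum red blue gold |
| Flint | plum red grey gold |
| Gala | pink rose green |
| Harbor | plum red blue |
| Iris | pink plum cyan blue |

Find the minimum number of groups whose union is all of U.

5

Atlas, Delta, Flint, Gala, and Iris cover everything between them: the union {pink, plum, red, grey, cyan, jade, navy, blue, rose, lime, gold, green} is all of U.
No 4 of the 9 groups cover everything (all 126 combinations miss at least one item), so 5 is optimal.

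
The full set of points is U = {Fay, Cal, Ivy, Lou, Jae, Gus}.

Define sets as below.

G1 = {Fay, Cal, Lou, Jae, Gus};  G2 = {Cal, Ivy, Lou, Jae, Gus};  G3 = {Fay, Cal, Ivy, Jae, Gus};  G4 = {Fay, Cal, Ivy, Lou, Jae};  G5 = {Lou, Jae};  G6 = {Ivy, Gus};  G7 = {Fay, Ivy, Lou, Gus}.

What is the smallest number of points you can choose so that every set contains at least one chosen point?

2

The 2 points {Ivy, Lou} hit every set.
The sets G5, G6 are pairwise disjoint, so any hitting set needs a separate point for each — at least 2. Hence 2 is optimal.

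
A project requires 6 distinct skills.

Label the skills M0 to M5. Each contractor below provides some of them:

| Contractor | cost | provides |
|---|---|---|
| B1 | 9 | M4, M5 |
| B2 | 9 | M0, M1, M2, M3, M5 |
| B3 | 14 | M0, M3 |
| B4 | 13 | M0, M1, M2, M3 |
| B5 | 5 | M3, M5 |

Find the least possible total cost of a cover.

18

B1, B2 together cover every skill (B1 ∪ B2 = {M0, M1, M2, M3, M4, M5}); total cost 9 + 9 = 18.
No covering selection has total cost below 18.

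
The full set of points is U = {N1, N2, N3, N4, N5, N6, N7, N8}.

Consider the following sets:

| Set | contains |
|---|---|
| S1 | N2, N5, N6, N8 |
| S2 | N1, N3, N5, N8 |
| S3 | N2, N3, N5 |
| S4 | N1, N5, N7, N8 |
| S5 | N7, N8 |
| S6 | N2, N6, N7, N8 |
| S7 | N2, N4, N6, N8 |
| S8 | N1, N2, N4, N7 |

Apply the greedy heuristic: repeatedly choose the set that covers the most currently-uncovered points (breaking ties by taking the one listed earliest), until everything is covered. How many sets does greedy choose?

3

Greedy: pick S1 (covers 4 new) → pick S8 (covers 3 new) → pick S2 (covers 1 new). Total picks: 3.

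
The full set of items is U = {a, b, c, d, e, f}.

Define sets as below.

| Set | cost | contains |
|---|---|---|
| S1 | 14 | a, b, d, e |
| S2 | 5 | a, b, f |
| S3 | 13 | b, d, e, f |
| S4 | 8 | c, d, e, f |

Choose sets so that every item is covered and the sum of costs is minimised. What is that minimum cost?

S2, S4 together cover every item (S2 ∪ S4 = {a, b, c, d, e, f}); total cost 5 + 8 = 13.
No covering selection has total cost below 13.

13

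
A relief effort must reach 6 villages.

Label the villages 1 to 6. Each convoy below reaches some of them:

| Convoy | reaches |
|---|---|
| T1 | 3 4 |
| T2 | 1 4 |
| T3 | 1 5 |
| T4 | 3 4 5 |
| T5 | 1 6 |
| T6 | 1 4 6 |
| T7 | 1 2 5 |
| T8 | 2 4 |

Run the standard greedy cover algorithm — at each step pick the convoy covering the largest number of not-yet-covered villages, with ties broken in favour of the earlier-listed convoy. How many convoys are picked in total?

Greedy: pick T4 (covers 3 new) → pick T5 (covers 2 new) → pick T7 (covers 1 new). Total picks: 3.

3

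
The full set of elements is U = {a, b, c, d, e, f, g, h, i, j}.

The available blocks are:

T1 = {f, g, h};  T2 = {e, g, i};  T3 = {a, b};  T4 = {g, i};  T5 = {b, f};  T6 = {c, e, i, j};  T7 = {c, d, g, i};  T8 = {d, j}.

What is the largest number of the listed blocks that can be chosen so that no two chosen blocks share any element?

3

T1, T3, T6 are pairwise disjoint (T1={f,g,h}; T3={a,b}; T6={c,e,i,j}).
Every remaining block overlaps one of these, and no 4 of the listed blocks are pairwise disjoint, so 3 is the maximum.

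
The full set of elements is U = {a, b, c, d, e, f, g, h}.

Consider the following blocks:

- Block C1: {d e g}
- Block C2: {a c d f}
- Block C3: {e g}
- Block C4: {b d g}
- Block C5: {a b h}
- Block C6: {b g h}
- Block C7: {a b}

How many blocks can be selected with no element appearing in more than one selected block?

2

C1, C5 are pairwise disjoint (C1={d,e,g}; C5={a,b,h}).
Every remaining block overlaps one of these, and no 3 of the listed blocks are pairwise disjoint, so 2 is the maximum.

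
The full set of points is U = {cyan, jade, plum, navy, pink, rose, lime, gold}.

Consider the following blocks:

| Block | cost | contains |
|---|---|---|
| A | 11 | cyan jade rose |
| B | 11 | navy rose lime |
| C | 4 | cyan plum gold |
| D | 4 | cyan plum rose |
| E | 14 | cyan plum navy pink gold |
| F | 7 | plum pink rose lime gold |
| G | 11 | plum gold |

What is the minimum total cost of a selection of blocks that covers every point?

29

A, B, F together cover every point (A ∪ B ∪ F = {cyan, jade, plum, navy, pink, rose, lime, gold}); total cost 11 + 11 + 7 = 29.
The greedy pick C, F, A, B costs 33; no covering selection beats 29.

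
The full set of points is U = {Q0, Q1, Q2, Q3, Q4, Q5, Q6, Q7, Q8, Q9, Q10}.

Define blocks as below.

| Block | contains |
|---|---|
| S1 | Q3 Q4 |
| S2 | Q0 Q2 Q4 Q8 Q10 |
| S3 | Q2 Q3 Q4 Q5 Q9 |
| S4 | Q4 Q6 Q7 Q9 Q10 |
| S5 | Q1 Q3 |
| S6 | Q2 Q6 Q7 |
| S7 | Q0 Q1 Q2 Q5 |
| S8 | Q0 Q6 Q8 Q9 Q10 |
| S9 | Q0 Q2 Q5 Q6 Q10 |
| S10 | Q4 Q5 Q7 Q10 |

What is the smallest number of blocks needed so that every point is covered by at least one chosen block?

4

Take {S3, S7, S8, S10}. Their union is {Q0, Q1, Q2, Q3, Q4, Q5, Q6, Q7, Q8, Q9, Q10}, which is all 11 points.
No 3 of the 10 blocks cover everything (all 120 combinations miss at least one point), so 4 is optimal.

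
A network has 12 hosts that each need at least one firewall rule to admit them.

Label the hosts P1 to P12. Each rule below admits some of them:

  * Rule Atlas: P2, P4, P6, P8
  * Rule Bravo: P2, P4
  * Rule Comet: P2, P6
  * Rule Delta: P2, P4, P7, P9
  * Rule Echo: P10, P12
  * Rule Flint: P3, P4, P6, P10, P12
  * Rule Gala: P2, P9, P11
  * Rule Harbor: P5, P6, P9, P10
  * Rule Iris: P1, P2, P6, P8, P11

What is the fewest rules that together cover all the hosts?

Take {Delta, Flint, Harbor, Iris}. Their union is {P1, P2, P3, P4, P5, P6, P7, P8, P9, P10, P11, P12}, which is all 12 hosts.
No 3 of the 9 rules cover everything (all 84 combinations miss at least one host), so 4 is optimal.

4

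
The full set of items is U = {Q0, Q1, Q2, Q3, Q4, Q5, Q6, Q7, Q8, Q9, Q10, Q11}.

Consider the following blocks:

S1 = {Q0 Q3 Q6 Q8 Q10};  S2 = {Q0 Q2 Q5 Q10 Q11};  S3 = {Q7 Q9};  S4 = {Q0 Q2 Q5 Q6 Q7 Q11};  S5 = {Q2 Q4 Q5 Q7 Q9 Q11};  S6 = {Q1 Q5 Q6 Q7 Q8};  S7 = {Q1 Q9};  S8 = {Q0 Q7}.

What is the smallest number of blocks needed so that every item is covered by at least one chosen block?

S1, S5, and S7 cover everything between them: the union {Q0, Q1, Q2, Q3, Q4, Q5, Q6, Q7, Q8, Q9, Q10, Q11} is all of U.
Only S1 contains Q3, so S1 is forced; the remaining 7 items need at least 2 more blocks (each remaining block adds at most 6) — so at least 3 blocks are needed, and 3 is optimal.

3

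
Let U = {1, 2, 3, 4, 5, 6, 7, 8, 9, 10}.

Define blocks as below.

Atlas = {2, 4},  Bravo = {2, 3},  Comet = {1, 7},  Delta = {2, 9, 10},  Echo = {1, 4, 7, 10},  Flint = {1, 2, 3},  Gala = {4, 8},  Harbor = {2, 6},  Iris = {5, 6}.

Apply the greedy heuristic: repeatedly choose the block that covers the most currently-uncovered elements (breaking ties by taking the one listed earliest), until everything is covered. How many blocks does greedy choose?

5

Greedy: pick Echo (covers 4 new) → pick Bravo (covers 2 new) → pick Iris (covers 2 new) → pick Delta (covers 1 new) → pick Gala (covers 1 new). Total picks: 5.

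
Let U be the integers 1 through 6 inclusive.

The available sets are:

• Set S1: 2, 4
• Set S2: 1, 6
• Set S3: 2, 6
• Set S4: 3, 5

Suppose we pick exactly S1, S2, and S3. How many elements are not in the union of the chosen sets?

2

Union of S1, S2, S3 = {1, 2, 4, 6}.
Not covered: 3, 5 — 2 elements.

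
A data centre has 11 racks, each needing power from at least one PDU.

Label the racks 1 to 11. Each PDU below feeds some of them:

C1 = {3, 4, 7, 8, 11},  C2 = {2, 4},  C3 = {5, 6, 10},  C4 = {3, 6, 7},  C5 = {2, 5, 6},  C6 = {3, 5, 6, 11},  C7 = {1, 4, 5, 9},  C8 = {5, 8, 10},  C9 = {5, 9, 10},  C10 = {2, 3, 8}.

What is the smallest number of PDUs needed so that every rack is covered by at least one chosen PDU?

Take {C1, C3, C7, C10}. Their union is {1, 2, 3, 4, 5, 6, 7, 8, 9, 10, 11}, which is all 11 racks.
No 3 of the 10 PDUs cover everything (all 120 combinations miss at least one rack), so 4 is optimal.

4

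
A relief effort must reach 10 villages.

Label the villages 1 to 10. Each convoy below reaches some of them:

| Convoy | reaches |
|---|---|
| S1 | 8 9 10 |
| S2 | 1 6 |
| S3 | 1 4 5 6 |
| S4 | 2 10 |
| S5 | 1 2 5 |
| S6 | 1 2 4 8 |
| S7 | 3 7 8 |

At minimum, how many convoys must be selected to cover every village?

4

S1 and S3 and S5 and S7 together: S1 ∪ S3 ∪ S5 ∪ S7 = {1, 2, 3, 4, 5, 6, 7, 8, 9, 10} — every village is covered.
No 3 of the 7 convoys cover everything (all 35 combinations miss at least one village), so 4 is optimal.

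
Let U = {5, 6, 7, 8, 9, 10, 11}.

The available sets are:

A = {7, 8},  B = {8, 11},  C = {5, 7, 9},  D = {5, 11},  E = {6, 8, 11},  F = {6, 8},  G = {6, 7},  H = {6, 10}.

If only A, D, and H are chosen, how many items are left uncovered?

Union of A, D, H = {5, 6, 7, 8, 10, 11}.
Not covered: 9 — 1 item.

1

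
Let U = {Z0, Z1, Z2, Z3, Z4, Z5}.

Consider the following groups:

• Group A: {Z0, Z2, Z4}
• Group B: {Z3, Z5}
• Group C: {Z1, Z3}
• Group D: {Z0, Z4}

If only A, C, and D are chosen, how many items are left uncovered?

Union of A, C, D = {Z0, Z1, Z2, Z3, Z4}.
Not covered: Z5 — 1 item.

1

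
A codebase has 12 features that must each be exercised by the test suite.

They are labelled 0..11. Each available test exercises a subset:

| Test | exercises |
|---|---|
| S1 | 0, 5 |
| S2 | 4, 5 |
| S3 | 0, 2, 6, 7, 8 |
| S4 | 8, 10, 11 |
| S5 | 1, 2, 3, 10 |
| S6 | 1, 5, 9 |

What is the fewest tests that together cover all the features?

Take {S2, S3, S4, S5, S6}. Their union is {0, 1, 2, 3, 4, 5, 6, 7, 8, 9, 10, 11}, which is all 12 features.
No 4 of the 6 tests cover everything (all 15 combinations miss at least one feature), so 5 is optimal.

5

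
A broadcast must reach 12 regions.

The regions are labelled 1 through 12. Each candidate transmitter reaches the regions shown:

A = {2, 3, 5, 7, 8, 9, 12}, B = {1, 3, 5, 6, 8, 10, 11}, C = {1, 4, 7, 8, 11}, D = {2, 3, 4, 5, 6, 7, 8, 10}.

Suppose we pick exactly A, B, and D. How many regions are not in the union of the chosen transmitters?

Union of A, B, D = {1, 2, 3, 4, 5, 6, 7, 8, 9, 10, 11, 12} — that's every region, so 0 are uncovered.

0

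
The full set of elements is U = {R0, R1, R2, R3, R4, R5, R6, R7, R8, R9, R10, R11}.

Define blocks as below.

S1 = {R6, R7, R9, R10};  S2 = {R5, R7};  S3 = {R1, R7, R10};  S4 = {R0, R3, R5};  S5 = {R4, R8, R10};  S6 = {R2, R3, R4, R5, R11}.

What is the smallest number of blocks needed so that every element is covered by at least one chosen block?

S1, S3, S4, S5, and S6 cover everything between them: the union {R0, R1, R2, R3, R4, R5, R6, R7, R8, R9, R10, R11} is all of U.
No 4 of the 6 blocks cover everything (all 15 combinations miss at least one element), so 5 is optimal.

5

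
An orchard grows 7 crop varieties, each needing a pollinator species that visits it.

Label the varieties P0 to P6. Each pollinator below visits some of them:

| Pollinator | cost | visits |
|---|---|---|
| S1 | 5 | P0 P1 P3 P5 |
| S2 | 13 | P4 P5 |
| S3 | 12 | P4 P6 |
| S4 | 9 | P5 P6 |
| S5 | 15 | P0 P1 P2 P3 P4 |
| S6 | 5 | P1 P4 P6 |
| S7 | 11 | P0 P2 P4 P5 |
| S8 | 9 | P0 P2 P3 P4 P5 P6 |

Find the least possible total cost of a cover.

14

S1, S8 together cover every variety (S1 ∪ S8 = {P0, P1, P2, P3, P4, P5, P6}); total cost 5 + 9 = 14.
The greedy pick S1, S6, S8 costs 19; no covering selection beats 14.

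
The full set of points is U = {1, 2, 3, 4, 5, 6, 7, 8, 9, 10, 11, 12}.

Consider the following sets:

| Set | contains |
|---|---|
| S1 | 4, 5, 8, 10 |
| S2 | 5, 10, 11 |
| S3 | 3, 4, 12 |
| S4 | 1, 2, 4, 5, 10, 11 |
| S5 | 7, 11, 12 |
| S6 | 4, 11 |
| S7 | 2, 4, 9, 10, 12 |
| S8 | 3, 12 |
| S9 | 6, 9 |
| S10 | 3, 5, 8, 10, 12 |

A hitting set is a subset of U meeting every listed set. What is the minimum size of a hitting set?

4

H = {3, 6, 10, 11} meets every set (each contains at least one member of H), and |H| = 4.
No choice of 3 points meets every set, so 4 is the minimum.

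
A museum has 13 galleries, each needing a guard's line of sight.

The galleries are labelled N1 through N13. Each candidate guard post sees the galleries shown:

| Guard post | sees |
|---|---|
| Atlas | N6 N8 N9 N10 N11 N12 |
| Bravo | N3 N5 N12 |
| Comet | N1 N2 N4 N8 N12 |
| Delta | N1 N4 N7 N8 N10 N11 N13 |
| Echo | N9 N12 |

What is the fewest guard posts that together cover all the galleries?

Atlas and Bravo and Comet and Delta together: Atlas ∪ Bravo ∪ Comet ∪ Delta = {N1, N2, N3, N4, N5, N6, N7, N8, N9, N10, N11, N12, N13} — every gallery is covered.
No 3 of the 5 guard posts cover everything (all 10 combinations miss at least one gallery), so 4 is optimal.

4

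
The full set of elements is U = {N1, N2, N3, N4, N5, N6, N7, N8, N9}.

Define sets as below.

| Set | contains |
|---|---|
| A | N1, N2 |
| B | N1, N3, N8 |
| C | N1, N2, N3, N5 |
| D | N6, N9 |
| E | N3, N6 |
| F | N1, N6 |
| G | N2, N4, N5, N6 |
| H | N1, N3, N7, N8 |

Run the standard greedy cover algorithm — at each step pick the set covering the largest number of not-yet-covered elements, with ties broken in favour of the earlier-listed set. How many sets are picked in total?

4

Greedy: pick C (covers 4 new) → pick D (covers 2 new) → pick H (covers 2 new) → pick G (covers 1 new). Total picks: 4.
(The true minimum cover uses only 3 sets, so greedy is not optimal here.)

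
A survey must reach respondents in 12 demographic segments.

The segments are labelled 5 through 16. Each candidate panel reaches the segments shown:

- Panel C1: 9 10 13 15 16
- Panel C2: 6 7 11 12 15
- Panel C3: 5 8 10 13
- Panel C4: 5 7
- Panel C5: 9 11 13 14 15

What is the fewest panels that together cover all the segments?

Take {C1, C2, C3, C5}. Their union is {5, 6, 7, 8, 9, 10, 11, 12, 13, 14, 15, 16}, which is all 12 segments.
Only C5 contains 14, so C5 is forced; the remaining 7 segments need at least 3 more panels (each remaining panel adds at most 3) — so at least 4 panels are needed, and 4 is optimal.

4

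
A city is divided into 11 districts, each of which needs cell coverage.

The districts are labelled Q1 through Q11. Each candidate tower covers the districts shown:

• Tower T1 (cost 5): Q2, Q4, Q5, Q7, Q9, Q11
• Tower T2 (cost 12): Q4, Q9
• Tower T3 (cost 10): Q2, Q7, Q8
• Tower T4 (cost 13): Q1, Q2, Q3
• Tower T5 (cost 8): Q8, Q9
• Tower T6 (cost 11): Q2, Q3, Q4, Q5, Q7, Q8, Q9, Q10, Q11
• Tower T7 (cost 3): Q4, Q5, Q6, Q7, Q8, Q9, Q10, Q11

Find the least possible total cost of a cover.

16

T4, T7 together cover every district (T4 ∪ T7 = {Q1, Q2, Q3, Q4, Q5, Q6, Q7, Q8, Q9, Q10, Q11}); total cost 13 + 3 = 16.
No covering selection has total cost below 16.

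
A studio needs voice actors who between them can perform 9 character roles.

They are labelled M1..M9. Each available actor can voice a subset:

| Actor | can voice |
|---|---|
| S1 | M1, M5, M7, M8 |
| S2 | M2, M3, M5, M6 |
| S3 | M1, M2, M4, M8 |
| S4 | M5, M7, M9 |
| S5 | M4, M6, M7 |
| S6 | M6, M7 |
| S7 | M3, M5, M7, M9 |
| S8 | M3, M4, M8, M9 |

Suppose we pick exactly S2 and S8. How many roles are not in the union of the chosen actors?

Union of S2, S8 = {M2, M3, M4, M5, M6, M8, M9}.
Not covered: M1, M7 — 2 roles.

2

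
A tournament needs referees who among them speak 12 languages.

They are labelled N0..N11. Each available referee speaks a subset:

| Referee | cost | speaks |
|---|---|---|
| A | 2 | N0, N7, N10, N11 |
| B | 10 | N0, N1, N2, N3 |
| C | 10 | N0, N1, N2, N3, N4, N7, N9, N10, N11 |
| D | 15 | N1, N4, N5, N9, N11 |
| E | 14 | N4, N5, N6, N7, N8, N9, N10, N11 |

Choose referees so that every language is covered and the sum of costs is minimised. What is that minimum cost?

24

B, E together cover every language (B ∪ E = {N0, N1, N2, N3, N4, N5, N6, N7, N8, N9, N10, N11}); total cost 10 + 14 = 24.
The greedy pick A, C, E costs 26; no covering selection beats 24.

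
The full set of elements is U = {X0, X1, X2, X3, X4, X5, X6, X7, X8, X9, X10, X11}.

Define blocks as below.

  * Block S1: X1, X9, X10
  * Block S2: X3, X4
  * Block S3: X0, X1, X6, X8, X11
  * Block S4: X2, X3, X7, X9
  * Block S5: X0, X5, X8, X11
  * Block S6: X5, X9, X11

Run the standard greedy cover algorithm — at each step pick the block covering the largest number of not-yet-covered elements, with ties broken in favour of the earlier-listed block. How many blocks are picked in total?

Greedy: pick S3 (covers 5 new) → pick S4 (covers 4 new) → pick S1 (covers 1 new) → pick S2 (covers 1 new) → pick S5 (covers 1 new). Total picks: 5.

5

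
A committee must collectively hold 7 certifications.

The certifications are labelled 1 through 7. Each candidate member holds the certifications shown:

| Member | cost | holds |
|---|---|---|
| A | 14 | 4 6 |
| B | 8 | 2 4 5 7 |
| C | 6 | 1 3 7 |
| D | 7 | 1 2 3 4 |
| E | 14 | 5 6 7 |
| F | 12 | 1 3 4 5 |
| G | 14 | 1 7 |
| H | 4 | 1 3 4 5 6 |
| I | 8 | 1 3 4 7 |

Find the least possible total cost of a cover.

B, H together cover every certification (B ∪ H = {1, 2, 3, 4, 5, 6, 7}); total cost 8 + 4 = 12.
No covering selection has total cost below 12.

12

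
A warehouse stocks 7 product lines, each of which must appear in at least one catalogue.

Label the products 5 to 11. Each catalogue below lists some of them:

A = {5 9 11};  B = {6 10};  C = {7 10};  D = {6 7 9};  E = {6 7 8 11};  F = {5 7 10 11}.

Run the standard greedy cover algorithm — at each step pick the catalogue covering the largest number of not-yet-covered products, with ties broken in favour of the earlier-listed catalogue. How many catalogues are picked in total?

Greedy: pick E (covers 4 new) → pick A (covers 2 new) → pick B (covers 1 new). Total picks: 3.

3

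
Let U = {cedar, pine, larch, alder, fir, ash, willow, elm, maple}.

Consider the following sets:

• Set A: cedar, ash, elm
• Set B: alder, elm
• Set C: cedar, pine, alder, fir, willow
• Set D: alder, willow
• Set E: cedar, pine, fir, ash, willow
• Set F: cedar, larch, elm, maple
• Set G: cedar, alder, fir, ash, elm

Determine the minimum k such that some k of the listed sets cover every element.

3

C, E, and F cover everything between them: the union {cedar, pine, larch, alder, fir, ash, willow, elm, maple} is all of U.
Only F contains larch, so F is forced; the remaining 5 elements need at least 2 more sets (each remaining set adds at most 4) — so at least 3 sets are needed, and 3 is optimal.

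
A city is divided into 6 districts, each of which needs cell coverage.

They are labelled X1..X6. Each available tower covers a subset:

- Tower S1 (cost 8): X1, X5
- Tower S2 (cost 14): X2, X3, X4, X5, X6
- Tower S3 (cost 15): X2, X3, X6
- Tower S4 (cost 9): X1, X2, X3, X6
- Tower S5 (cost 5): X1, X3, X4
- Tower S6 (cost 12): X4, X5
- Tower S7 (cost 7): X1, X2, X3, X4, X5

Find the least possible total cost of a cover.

S4, S7 together cover every district (S4 ∪ S7 = {X1, X2, X3, X4, X5, X6}); total cost 9 + 7 = 16.
No covering selection has total cost below 16.

16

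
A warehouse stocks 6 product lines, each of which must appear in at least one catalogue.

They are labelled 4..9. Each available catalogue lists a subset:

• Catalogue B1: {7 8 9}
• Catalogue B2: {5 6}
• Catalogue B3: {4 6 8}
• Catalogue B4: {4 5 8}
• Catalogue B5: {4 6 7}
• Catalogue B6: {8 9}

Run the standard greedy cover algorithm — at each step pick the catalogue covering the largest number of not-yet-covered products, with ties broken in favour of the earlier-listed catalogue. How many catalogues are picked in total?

Greedy: pick B1 (covers 3 new) → pick B2 (covers 2 new) → pick B3 (covers 1 new). Total picks: 3.

3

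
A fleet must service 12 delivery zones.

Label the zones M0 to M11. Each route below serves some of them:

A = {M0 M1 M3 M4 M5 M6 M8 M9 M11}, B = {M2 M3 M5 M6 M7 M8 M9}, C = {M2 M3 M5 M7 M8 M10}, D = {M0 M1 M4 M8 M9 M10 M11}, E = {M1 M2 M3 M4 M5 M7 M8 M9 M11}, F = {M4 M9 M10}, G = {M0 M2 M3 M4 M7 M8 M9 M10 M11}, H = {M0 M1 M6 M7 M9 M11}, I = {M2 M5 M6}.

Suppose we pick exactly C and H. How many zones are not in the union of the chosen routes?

1

Union of C, H = {M0, M1, M2, M3, M5, M6, M7, M8, M9, M10, M11}.
Not covered: M4 — 1 zone.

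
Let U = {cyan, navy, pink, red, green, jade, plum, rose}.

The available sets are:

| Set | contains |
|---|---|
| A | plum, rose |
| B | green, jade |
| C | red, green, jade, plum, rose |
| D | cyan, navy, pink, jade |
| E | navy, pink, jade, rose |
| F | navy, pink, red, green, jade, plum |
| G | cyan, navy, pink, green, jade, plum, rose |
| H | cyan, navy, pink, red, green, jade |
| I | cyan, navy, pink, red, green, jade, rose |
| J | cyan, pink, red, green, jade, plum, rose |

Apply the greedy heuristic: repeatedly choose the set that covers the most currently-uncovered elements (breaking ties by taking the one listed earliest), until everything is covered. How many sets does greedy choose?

2

Greedy: pick G (covers 7 new) → pick C (covers 1 new). Total picks: 2.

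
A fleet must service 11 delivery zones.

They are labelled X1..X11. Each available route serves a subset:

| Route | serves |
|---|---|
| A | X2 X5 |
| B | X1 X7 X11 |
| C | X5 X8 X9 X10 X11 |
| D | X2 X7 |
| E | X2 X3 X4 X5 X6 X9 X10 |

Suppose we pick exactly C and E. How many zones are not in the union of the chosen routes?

2

Union of C, E = {X2, X3, X4, X5, X6, X8, X9, X10, X11}.
Not covered: X1, X7 — 2 zones.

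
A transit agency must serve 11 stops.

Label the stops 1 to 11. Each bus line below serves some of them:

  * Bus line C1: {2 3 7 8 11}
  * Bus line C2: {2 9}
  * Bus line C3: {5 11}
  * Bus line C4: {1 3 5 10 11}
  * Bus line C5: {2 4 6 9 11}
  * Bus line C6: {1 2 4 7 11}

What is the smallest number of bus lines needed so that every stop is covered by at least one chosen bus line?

3

Take {C1, C4, C5}. Their union is {1, 2, 3, 4, 5, 6, 7, 8, 9, 10, 11}, which is all 11 stops.
Each bus line has at most 5 stops, and 2·5 = 10 < 11 — so at least 3 bus lines are needed, and 3 is optimal.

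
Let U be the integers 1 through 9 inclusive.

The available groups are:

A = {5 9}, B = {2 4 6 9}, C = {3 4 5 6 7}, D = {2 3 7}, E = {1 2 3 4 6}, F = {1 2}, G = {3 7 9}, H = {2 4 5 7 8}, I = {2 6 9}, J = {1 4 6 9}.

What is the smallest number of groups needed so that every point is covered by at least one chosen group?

Take {C, H, J}. Their union is {1, 2, 3, 4, 5, 6, 7, 8, 9}, which is all 9 points.
Only H contains 8, so H is forced; the remaining 4 points need at least 2 more groups (each remaining group adds at most 3) — so at least 3 groups are needed, and 3 is optimal.

3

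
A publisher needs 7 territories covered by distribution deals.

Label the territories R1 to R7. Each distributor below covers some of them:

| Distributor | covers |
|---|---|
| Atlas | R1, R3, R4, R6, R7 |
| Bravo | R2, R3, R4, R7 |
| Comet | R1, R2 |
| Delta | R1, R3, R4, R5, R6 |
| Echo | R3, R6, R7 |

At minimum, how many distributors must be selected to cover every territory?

Take {Bravo, Delta}. Their union is {R1, R2, R3, R4, R5, R6, R7}, which is all 7 territories.
No single distributor has all 7 territories (the largest, Atlas, has 5), so 2 is optimal.

2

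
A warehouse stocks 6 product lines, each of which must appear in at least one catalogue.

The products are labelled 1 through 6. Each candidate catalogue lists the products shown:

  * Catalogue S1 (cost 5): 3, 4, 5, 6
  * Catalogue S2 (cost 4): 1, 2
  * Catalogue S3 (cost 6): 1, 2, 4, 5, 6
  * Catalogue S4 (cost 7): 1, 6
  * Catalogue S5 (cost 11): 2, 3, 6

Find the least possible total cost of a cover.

9

S1, S2 together cover every product (S1 ∪ S2 = {1, 2, 3, 4, 5, 6}); total cost 5 + 4 = 9.
The greedy pick S3, S1 costs 11; no covering selection beats 9.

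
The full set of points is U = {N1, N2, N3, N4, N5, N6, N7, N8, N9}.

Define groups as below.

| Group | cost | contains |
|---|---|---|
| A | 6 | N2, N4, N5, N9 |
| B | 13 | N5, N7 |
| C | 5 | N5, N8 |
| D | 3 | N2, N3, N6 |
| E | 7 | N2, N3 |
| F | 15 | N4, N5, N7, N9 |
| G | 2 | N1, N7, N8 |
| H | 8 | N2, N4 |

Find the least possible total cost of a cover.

11

A, D, G together cover every point (A ∪ D ∪ G = {N1, N2, N3, N4, N5, N6, N7, N8, N9}); total cost 6 + 3 + 2 = 11.
No covering selection has total cost below 11.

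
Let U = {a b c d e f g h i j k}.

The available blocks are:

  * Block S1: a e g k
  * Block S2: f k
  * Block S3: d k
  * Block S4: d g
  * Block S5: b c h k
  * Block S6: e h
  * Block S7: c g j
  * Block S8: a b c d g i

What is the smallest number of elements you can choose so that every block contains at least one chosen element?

The 3 elements {g, h, k} hit every block.
The blocks S2, S6, S7 are pairwise disjoint, so any hitting set needs a separate element for each — at least 3. Hence 3 is optimal.

3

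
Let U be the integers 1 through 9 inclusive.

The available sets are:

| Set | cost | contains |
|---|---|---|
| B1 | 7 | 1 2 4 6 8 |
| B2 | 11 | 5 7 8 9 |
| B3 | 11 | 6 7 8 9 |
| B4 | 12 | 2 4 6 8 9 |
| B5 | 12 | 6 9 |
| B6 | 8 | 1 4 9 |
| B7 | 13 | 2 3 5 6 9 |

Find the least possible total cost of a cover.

31

B1, B3, B7 together cover every point (B1 ∪ B3 ∪ B7 = {1, 2, 3, 4, 5, 6, 7, 8, 9}); total cost 7 + 11 + 13 = 31.
No covering selection has total cost below 31.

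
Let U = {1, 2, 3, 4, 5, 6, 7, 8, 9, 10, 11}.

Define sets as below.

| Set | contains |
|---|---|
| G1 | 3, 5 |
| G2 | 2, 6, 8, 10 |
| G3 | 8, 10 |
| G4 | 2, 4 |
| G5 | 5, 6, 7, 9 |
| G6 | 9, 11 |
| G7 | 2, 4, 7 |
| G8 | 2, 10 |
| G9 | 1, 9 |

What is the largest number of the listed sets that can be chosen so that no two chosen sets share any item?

G1, G3, G4, G6 are pairwise disjoint (G1={3,5}; G3={8,10}; G4={2,4}; G6={9,11}).
Every remaining set overlaps one of these, and no 5 of the listed sets are pairwise disjoint, so 4 is the maximum.

4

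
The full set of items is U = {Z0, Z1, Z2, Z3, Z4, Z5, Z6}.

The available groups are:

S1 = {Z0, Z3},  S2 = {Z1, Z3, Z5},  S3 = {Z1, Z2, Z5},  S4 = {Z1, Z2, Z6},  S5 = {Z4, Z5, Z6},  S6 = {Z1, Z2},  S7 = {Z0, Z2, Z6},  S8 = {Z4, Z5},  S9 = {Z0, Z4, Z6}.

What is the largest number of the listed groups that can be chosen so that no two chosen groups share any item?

3

S1, S6, S8 are pairwise disjoint (S1={Z0,Z3}; S6={Z1,Z2}; S8={Z4,Z5}).
Every remaining group overlaps one of these, and no 4 of the listed groups are pairwise disjoint, so 3 is the maximum.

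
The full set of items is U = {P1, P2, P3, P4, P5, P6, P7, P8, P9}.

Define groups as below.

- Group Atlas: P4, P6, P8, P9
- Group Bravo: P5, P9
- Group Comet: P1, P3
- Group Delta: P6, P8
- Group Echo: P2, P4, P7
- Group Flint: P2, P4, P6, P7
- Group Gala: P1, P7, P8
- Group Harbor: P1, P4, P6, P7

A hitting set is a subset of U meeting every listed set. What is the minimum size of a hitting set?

H = {P3, P4, P8, P9} meets every group (each contains at least one member of H), and |H| = 4.
The groups Bravo, Comet, Delta, Echo are pairwise disjoint, so any hitting set needs a separate item for each — at least 4. Hence 4 is optimal.

4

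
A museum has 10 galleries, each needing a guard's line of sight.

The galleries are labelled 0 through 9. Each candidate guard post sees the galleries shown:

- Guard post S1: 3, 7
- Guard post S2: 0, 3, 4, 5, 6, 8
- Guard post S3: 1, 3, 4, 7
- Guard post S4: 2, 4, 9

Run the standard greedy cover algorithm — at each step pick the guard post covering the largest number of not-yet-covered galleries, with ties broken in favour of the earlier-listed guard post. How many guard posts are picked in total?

Greedy: pick S2 (covers 6 new) → pick S3 (covers 2 new) → pick S4 (covers 2 new). Total picks: 3.

3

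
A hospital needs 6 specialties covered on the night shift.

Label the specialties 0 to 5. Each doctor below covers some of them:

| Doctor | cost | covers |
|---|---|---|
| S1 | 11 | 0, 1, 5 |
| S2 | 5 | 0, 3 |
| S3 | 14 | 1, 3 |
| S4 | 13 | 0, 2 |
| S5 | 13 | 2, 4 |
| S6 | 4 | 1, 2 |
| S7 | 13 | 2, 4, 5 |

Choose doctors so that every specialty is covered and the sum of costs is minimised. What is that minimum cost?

22

S2, S6, S7 together cover every specialty (S2 ∪ S6 ∪ S7 = {0, 1, 2, 3, 4, 5}); total cost 5 + 4 + 13 = 22.
No covering selection has total cost below 22.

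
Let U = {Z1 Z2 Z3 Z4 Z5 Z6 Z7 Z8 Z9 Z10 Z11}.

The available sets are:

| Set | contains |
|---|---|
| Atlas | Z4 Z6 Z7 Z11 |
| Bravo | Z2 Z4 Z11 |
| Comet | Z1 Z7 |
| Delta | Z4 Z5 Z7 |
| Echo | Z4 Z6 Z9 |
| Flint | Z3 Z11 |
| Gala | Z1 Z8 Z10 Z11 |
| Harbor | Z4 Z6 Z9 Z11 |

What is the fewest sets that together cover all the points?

5

Take {Bravo, Delta, Echo, Flint, Gala}. Their union is {Z1, Z2, Z3, Z4, Z5, Z6, Z7, Z8, Z9, Z10, Z11}, which is all 11 points.
No 4 of the 8 sets cover everything (all 70 combinations miss at least one point), so 5 is optimal.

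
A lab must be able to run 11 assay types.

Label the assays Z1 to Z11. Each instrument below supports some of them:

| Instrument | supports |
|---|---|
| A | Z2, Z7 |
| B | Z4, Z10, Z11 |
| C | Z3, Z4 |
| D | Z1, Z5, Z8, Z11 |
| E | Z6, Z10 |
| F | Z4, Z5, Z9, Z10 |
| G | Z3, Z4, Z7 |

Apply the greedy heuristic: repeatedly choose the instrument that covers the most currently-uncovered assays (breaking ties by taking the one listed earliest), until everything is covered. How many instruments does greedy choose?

5

Greedy: pick D (covers 4 new) → pick F (covers 3 new) → pick A (covers 2 new) → pick C (covers 1 new) → pick E (covers 1 new). Total picks: 5.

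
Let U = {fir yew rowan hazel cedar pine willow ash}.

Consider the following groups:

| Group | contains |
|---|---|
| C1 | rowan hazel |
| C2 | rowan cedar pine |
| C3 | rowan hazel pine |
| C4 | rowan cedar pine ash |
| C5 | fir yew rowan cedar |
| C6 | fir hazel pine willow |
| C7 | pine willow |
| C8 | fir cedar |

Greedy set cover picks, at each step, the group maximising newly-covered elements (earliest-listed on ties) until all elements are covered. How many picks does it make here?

3

Greedy: pick C4 (covers 4 new) → pick C6 (covers 3 new) → pick C5 (covers 1 new). Total picks: 3.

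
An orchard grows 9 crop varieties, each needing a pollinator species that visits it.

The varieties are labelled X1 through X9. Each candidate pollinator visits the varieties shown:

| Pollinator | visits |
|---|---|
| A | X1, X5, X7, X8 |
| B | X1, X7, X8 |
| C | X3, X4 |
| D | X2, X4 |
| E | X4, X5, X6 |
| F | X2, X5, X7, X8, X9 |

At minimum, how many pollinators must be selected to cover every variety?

4

B and C and E and F together: B ∪ C ∪ E ∪ F = {X1, X2, X3, X4, X5, X6, X7, X8, X9} — every variety is covered.
No 3 of the 6 pollinators cover everything (all 20 combinations miss at least one variety), so 4 is optimal.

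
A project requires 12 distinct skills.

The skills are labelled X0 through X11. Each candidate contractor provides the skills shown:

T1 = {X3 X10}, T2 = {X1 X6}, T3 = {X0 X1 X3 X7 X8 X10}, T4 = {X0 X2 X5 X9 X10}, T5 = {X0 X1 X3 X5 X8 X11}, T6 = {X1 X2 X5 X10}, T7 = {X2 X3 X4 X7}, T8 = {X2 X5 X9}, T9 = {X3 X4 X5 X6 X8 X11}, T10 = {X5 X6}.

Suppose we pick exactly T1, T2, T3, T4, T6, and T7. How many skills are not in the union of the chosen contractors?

Union of T1, T2, T3, T4, T6, T7 = {X0, X1, X2, X3, X4, X5, X6, X7, X8, X9, X10}.
Not covered: X11 — 1 skill.

1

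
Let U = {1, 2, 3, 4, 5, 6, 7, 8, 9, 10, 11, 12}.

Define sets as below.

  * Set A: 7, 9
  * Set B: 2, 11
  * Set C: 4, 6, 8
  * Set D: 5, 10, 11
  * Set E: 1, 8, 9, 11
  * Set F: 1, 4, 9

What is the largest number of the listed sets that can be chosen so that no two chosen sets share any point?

A, B, C are pairwise disjoint (A={7,9}; B={2,11}; C={4,6,8}).
Every remaining set overlaps one of these, and no 4 of the listed sets are pairwise disjoint, so 3 is the maximum.

3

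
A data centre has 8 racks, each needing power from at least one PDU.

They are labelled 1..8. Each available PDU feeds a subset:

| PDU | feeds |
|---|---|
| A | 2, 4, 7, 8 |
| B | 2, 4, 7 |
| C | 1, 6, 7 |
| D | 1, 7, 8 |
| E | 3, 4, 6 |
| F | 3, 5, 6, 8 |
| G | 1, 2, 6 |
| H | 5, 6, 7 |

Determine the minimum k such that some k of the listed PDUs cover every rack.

3

B and D and F together: B ∪ D ∪ F = {1, 2, 3, 4, 5, 6, 7, 8} — every rack is covered.
No 2 of the 8 PDUs cover everything (all 28 combinations miss at least one rack), so 3 is optimal.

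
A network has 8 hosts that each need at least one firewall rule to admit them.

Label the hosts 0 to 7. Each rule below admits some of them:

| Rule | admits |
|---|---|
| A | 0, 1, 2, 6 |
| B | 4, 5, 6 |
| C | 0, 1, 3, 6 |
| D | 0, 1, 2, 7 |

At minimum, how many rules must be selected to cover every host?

3

Take {B, C, D}. Their union is {0, 1, 2, 3, 4, 5, 6, 7}, which is all 8 hosts.
Only C contains 3, so C is forced; the remaining 4 hosts need at least 2 more rules (each remaining rule adds at most 2) — so at least 3 rules are needed, and 3 is optimal.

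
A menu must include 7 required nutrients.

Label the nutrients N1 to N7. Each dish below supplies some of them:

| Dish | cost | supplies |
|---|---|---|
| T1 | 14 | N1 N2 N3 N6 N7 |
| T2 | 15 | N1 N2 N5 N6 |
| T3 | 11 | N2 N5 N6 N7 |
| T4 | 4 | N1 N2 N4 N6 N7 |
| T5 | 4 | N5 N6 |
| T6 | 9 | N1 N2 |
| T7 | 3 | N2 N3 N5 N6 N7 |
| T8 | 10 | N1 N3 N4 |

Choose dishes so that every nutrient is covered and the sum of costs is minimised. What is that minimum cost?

7

T4, T7 together cover every nutrient (T4 ∪ T7 = {N1, N2, N3, N4, N5, N6, N7}); total cost 4 + 3 = 7.
No covering selection has total cost below 7.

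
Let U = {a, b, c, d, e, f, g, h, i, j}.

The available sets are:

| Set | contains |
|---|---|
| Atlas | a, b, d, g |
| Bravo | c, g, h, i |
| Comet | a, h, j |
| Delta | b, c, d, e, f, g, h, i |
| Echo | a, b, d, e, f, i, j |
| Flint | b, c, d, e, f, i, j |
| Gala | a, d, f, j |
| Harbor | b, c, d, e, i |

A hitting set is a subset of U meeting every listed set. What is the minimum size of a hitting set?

Take T = {a, i}. Each listed set contains at least one of these, so T is a hitting set of size 2.
The sets Bravo, Gala are pairwise disjoint, so any hitting set needs a separate item for each — at least 2. Hence 2 is optimal.

2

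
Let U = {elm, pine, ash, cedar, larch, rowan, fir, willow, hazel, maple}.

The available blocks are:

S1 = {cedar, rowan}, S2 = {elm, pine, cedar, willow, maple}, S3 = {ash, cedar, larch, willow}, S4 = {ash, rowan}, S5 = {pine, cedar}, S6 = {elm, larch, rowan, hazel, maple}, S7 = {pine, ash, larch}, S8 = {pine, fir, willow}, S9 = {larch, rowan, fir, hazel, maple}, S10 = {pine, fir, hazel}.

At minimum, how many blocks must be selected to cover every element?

S2, S4, and S9 cover everything between them: the union {elm, pine, ash, cedar, larch, rowan, fir, willow, hazel, maple} is all of U.
No 2 of the 10 blocks cover everything (all 45 combinations miss at least one element), so 3 is optimal.

3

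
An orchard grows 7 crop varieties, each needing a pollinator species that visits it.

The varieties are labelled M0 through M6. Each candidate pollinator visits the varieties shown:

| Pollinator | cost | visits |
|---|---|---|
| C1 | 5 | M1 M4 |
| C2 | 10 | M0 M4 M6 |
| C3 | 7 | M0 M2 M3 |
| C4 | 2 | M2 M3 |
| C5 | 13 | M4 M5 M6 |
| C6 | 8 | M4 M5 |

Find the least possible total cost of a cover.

25

C1, C3, C5 together cover every variety (C1 ∪ C3 ∪ C5 = {M0, M1, M2, M3, M4, M5, M6}); total cost 5 + 7 + 13 = 25.
No covering selection has total cost below 25.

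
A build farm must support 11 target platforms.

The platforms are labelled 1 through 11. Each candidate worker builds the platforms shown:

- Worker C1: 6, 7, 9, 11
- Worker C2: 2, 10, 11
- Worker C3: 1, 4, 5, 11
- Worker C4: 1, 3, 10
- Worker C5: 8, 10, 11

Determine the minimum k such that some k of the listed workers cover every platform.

C1 and C2 and C3 and C4 and C5 together: C1 ∪ C2 ∪ C3 ∪ C4 ∪ C5 = {1, 2, 3, 4, 5, 6, 7, 8, 9, 10, 11} — every platform is covered.
No 4 of the 5 workers cover everything (all 5 combinations miss at least one platform), so 5 is optimal.

5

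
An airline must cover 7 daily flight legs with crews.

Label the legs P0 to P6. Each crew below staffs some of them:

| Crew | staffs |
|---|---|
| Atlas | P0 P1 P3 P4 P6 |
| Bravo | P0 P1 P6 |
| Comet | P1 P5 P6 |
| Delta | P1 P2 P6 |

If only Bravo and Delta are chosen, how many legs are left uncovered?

3

Union of Bravo, Delta = {P0, P1, P2, P6}.
Not covered: P3, P4, P5 — 3 legs.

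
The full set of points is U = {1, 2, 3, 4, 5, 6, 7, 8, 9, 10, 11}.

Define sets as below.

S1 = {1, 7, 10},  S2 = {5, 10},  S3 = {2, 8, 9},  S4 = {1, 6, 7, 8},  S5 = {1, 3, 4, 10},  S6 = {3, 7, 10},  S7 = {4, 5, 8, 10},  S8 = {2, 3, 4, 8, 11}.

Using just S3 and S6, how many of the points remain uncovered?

5

Union of S3, S6 = {2, 3, 7, 8, 9, 10}.
Not covered: 1, 4, 5, 6, 11 — 5 points.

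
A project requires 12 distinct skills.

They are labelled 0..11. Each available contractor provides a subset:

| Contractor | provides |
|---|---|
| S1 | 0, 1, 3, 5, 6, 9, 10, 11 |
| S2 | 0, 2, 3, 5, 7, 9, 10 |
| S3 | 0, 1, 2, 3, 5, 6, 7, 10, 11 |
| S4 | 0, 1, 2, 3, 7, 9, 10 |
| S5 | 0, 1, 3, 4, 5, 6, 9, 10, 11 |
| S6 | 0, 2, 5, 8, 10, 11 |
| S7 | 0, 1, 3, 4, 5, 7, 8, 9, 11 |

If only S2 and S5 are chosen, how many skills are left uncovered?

1

Union of S2, S5 = {0, 1, 2, 3, 4, 5, 6, 7, 9, 10, 11}.
Not covered: 8 — 1 skill.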